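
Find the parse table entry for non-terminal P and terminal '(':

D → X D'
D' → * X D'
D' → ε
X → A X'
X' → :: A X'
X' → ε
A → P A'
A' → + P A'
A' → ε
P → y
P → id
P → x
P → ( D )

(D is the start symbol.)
To find M[P, '('], we find productions for P where '(' is in the predict set (PREDICT(N → α) = (FIRST(α) \ {ε}) ∪ (FOLLOW(N) if α ⇒* ε)).

P → y: PREDICT = { 'y' }
P → id: PREDICT = { 'id' }
P → x: PREDICT = { 'x' }
P → ( D ): PREDICT = { '(' }
  '(' is in predict set, so this production goes in M[P, '(']

M[P, '('] = P → ( D )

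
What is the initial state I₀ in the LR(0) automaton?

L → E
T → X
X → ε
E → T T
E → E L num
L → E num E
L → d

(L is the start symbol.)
{ [E → . E L num], [E → . T T], [L → . E num E], [L → . E], [L → . d], [L' → . L], [T → . X], [X → .] }

First, augment the grammar with L' → L
I₀ = CLOSURE({ [L' → . L] }):
  [L' → . L] has the dot before L: add [L → . E], [L → . E num E], [L → . d]
  [L → . E] has the dot before E: add [E → . T T], [E → . E L num]
  [E → . T T] has the dot before T: add [T → . X]
  [T → . X] has the dot before X: add [X → .]
No further items can be added.

I₀ = { [E → . E L num], [E → . T T], [L → . E num E], [L → . E], [L → . d], [L' → . L], [T → . X], [X → .] }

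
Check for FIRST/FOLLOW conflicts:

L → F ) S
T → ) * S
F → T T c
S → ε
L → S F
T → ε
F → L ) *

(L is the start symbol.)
Nullable non-terminals: S, T.
S has a nullable alternative but only one production, so nothing to check.

T: nullable alternative(s) T → ε; FOLLOW(T) = { ')', 'c' }
  T → ) * S: FIRST \ {ε} = { ')' } — overlaps FOLLOW(T) on { ')' }: CONFLICT
  T → ε: FIRST \ {ε} = { } — this is the only nullable alternative, skip

F, L have no nullable alternative, so no FIRST/FOLLOW check is needed there.

So the grammar has 1 FIRST/FOLLOW conflict (marked CONFLICT above).

Answer: Yes. T → ')' '*' S with FOLLOW(T) on { ')' }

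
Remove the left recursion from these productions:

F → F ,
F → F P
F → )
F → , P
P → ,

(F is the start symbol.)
F → ) F'
F → , P F'
F' → , F'
F' → P F'
F' → ε
P → ,

F is directly left-recursive. The standard transformation for
  A → A α₁ | ... | A α_m | β₁ | ... | β_n
is
  A  → β₁ A' | ... | β_n A'
  A' → α₁ A' | ... | α_m A' | ε

F → ) becomes F → ) F'
F → , P becomes F → , P F'
F → F , becomes F' → , F'
F → F P becomes F' → P F'
Add F' → ε

Productions for other non-terminals are unchanged:
  P → ,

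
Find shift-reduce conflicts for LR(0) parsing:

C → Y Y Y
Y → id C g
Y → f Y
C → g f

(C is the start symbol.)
Augment with C' → C and build the canonical LR(0) collection (I0 = CLOSURE({[C' → . C]}), then GOTO on every symbol after a dot until no new states appear). It has 12 states:
  I0: { [C → . Y Y Y], [C → . g f], [C' → . C], [Y → . f Y], [Y → . id C g] }  — shift
  I1: { [C' → C .] }  — accept
  I2: { [C → Y . Y Y], [Y → . f Y], [Y → . id C g] }  — shift
  I3: { [Y → . f Y], [Y → . id C g], [Y → f . Y] }  — shift
  I4: { [C → g . f] }  — shift
  I5: { [C → . Y Y Y], [C → . g f], [Y → . f Y], [Y → . id C g], [Y → id . C g] }  — shift
  I6: { [Y → id C . g] }  — shift
  I7: { [Y → id C g .] }  — reduce
  I8: { [C → g f .] }  — reduce
  I9: { [Y → f Y .] }  — reduce
  I10: { [C → Y Y . Y], [Y → . f Y], [Y → . id C g] }  — shift
  I11: { [C → Y Y Y .] }  — reduce

No state contains both a complete item and a shift item.

Answer: No shift-reduce conflicts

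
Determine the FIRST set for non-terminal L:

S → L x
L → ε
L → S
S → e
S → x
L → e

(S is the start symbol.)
{ 'e', 'x', ε }

To compute FIRST(L), examine every production with L on the left-hand side, reading each right-hand side left to right until a non-nullable symbol is reached.

FIRST sets of the other non-terminals involved (by the same procedure, iterated to a fixed point):
  FIRST(S) = { 'e', 'x' }

From L → ε:
  - ε-production, so ε ∈ FIRST(L)
From L → S:
  - S is a non-terminal: add FIRST(S) \ {ε} = { 'e', 'x' }
    S is not nullable, so stop
From L → e:
  - e is a terminal: add 'e' and stop

Collecting: FIRST(L) = { 'e', 'x', ε }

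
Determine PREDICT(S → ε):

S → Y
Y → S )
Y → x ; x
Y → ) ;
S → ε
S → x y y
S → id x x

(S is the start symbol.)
PREDICT(S → ε) = (FIRST(RHS) \ {ε}) ∪ (FOLLOW(S) if ε ∈ FIRST(RHS), i.e. RHS ⇒* ε)
The right-hand side is ε (FIRST(ε) = { ε }), so the predict set is FOLLOW(S) = { $, ')' }
PREDICT(S → ε) = { $, ')' }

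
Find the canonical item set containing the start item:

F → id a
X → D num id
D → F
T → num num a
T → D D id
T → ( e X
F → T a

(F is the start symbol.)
{ [D → . F], [F → . T a], [F → . id a], [F' → . F], [T → . ( e X], [T → . D D id], [T → . num num a] }

First, augment the grammar with F' → F
I₀ = CLOSURE({ [F' → . F] }):
  [F' → . F] has the dot before F: add [F → . id a], [F → . T a]
  [F → . T a] has the dot before T: add [T → . num num a], [T → . D D id], [T → . ( e X]
  [T → . D D id] has the dot before D: add [D → . F]
No further items can be added.

I₀ = { [D → . F], [F → . T a], [F → . id a], [F' → . F], [T → . ( e X], [T → . D D id], [T → . num num a] }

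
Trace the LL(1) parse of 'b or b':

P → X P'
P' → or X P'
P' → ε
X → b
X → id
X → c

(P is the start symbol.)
Stack is shown with the top on the left.

Stack      Input     Action
---------------------------
P $        b or b $  output P → X P'
X P' $     b or b $  output X → b
b P' $     b or b $  match 'b'
P' $       or b $    output P' → or X P'
or X P' $  or b $    match 'or'
X P' $     b $       output X → b
b P' $     b $       match 'b'
P' $       $         output P' → ε
$          $         accept

The string is accepted.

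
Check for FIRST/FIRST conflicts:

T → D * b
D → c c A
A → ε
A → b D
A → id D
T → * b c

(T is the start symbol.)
A FIRST/FIRST conflict occurs when two productions N → α and N → β for the same non-terminal have FIRST(α) ∩ FIRST(β) ≠ ∅ (with ε ∈ FIRST of a nullable right-hand side, so two nullable alternatives also conflict).

FIRST sets of the non-terminals at (or reachable through a nullable prefix from) the front of some alternative:
  FIRST(D) = { 'c' }

Productions for T:
  T → D * b: FIRST = { 'c' }
  T → * b c: FIRST = { '*' }
Productions for A:
  A → ε: FIRST = { ε }
  A → b D: FIRST = { 'b' }
  A → id D: FIRST = { 'id' }
D has only one production, so no FIRST/FIRST conflict is possible there.

All alternatives of each non-terminal have pairwise disjoint FIRST sets.

Answer: No FIRST/FIRST conflicts.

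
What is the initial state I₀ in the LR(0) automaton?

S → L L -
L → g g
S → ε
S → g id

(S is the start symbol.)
First, augment the grammar with S' → S
I₀ = CLOSURE({ [S' → . S] }):
  [S' → . S] has the dot before S: add [S → . L L -], [S → .], [S → . g id]
  [S → . L L -] has the dot before L: add [L → . g g]
No further items can be added.

I₀ = { [L → . g g], [S → . L L -], [S → . g id], [S → .], [S' → . S] }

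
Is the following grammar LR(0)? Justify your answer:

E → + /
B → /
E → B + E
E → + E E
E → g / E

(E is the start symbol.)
No. Reduce-reduce conflict: [B → / .] and [E → + / .]

Augment with E' → E and build the canonical LR(0) collection (I0 = CLOSURE({[E' → . E]}), then GOTO on every symbol after a dot until no new states appear). It has 13 states:
  I0: { [B → . /], [E → . + /], [E → . + E E], [E → . B + E], [E → . g / E], [E' → . E] }  — shift
  I1: { [B → . /], [E → + . /], [E → + . E E], [E → . + /], [E → . + E E], [E → . B + E], [E → . g / E] }  — shift
  I2: { [B → / .] }  — reduce
  I3: { [E → B . + E] }  — shift
  I4: { [E' → E .] }  — accept
  I5: { [E → g . / E] }  — shift
  I6: { [B → . /], [E → . + /], [E → . + E E], [E → . B + E], [E → . g / E], [E → g / . E] }  — shift
  I7: { [E → g / E .] }  — reduce
  I8: { [B → . /], [E → . + /], [E → . + E E], [E → . B + E], [E → . g / E], [E → B + . E] }  — shift
  I9: { [E → B + E .] }  — reduce
  I10: { [B → / .], [E → + / .] }  — 2 reduces
  I11: { [B → . /], [E → + E . E], [E → . + /], [E → . + E E], [E → . B + E], [E → . g / E] }  — shift
  I12: { [E → + E E .] }  — reduce

Conflict in state I10:
  Reduce-reduce conflict: [B → / .] and [E → + / .]
So the grammar is NOT LR(0).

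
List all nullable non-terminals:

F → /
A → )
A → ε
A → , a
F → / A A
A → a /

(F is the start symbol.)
A non-terminal is nullable if it can derive ε (the empty string): either it has an ε-production, or it has a production whose right-hand side consists entirely of nullable non-terminals.

ε-productions: A → ε
So A is immediately nullable.
No further non-terminal can be added: every production for the remaining non-terminals contains a terminal or a non-nullable non-terminal.
Nullable = { 'A' }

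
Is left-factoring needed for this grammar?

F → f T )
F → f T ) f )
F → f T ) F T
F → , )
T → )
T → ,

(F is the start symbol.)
Left-factoring is needed when two productions for the same non-terminal
share a common prefix on the right-hand side.

Productions for F:
  F → f T )
  F → f T ) f )
  F → f T ) F T
  F → , )
Productions for T:
  T → )
  T → ,

Found common prefix 'f T )' in productions for F

Answer: Yes, F has productions with common prefix 'f T )'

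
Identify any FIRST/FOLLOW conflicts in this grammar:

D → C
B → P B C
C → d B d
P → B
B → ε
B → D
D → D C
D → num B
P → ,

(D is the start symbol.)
Yes. B → P B C with FOLLOW(B) on { ',', 'd', 'num' }; B → D with FOLLOW(B) on { 'd', 'num' }; P → ',' with FOLLOW(P) on { ',' }

Nullable non-terminals: B, P.
FIRST sets used below: FIRST(P) = { ',', 'd', 'num', ε }, FIRST(B) = { ',', 'd', 'num', ε }, FIRST(C) = { 'd' }, FIRST(D) = { 'd', 'num' }

B: nullable alternative(s) B → ε; FOLLOW(B) = { $, ',', 'd', 'num' }
  B → P B C: FIRST \ {ε} = { ',', 'd', 'num' } — overlaps FOLLOW(B) on { ',', 'd', 'num' }: CONFLICT
  B → ε: FIRST \ {ε} = { } — this is the only nullable alternative, skip
  B → D: FIRST \ {ε} = { 'd', 'num' } — overlaps FOLLOW(B) on { 'd', 'num' }: CONFLICT

P: nullable alternative(s) P → B; FOLLOW(P) = { ',', 'd', 'num' }
  P → B: FIRST \ {ε} = { ',', 'd', 'num' } — this is the only nullable alternative, skip
  P → ,: FIRST \ {ε} = { ',' } — overlaps FOLLOW(P) on { ',' }: CONFLICT

C, D have no nullable alternative, so no FIRST/FOLLOW check is needed there.

So the grammar has 3 FIRST/FOLLOW conflicts (marked CONFLICT above).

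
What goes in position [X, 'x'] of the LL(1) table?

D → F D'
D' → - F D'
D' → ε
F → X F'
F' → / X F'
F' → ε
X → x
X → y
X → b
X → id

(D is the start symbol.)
To find M[X, 'x'], we find productions for X where 'x' is in the predict set (PREDICT(N → α) = (FIRST(α) \ {ε}) ∪ (FOLLOW(N) if α ⇒* ε)).

X → x: PREDICT = { 'x' }
  'x' is in predict set, so this production goes in M[X, 'x']
X → y: PREDICT = { 'y' }
X → b: PREDICT = { 'b' }
X → id: PREDICT = { 'id' }

M[X, 'x'] = X → x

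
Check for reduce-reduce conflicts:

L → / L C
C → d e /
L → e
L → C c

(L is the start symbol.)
A reduce-reduce conflict occurs when an LR(0) state has two complete items [A → α .] and [B → β .] — both call for a reduction, and with no lookahead the parser cannot choose between them.

Augment with L' → L and build the canonical LR(0) collection (I0 = CLOSURE({[L' → . L]}), then GOTO on every symbol after a dot until no new states appear). It has 11 states:
  I0: { [C → . d e /], [L → . / L C], [L → . C c], [L → . e], [L' → . L] }  — shift
  I1: { [C → . d e /], [L → . / L C], [L → . C c], [L → . e], [L → / . L C] }  — shift
  I2: { [L → C . c] }  — shift
  I3: { [L' → L .] }  — accept
  I4: { [C → d . e /] }  — shift
  I5: { [L → e .] }  — reduce
  I6: { [C → d e . /] }  — shift
  I7: { [C → d e / .] }  — reduce
  I8: { [L → C c .] }  — reduce
  I9: { [C → . d e /], [L → / L . C] }  — shift
  I10: { [L → / L C .] }  — reduce

No state contains more than one complete item.

Answer: No reduce-reduce conflicts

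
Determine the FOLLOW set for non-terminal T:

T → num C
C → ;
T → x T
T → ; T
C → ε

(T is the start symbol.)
To compute FOLLOW(T), find every occurrence of T on a right-hand side N → α T β: add FIRST(β) \ {ε}, and if β is empty or nullable also add FOLLOW(N). Iterate to a fixed point.

T is the start symbol, so $ ∈ FOLLOW(T).
In T → x T: T is at the end; this adds FOLLOW(T) to itself — nothing new
In T → ; T: T is at the end; this adds FOLLOW(T) to itself — nothing new

Taking the union: FOLLOW(T) = { $ }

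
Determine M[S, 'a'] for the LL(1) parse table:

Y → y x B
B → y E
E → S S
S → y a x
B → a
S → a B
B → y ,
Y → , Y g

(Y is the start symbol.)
S → a B

To find M[S, 'a'], we find productions for S where 'a' is in the predict set (PREDICT(N → α) = (FIRST(α) \ {ε}) ∪ (FOLLOW(N) if α ⇒* ε)).

S → y a x: PREDICT = { 'y' }
S → a B: PREDICT = { 'a' }
  'a' is in predict set, so this production goes in M[S, 'a']

M[S, 'a'] = S → a B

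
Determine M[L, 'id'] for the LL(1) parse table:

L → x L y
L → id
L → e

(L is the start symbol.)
L → id

To find M[L, 'id'], we find productions for L where 'id' is in the predict set (PREDICT(N → α) = (FIRST(α) \ {ε}) ∪ (FOLLOW(N) if α ⇒* ε)).

L → x L y: PREDICT = { 'x' }
L → id: PREDICT = { 'id' }
  'id' is in predict set, so this production goes in M[L, 'id']
L → e: PREDICT = { 'e' }

M[L, 'id'] = L → id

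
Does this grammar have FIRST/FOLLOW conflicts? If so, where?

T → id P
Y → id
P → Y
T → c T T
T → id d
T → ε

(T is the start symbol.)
Yes. T → id P with FOLLOW(T) on { 'id' }; T → c T T with FOLLOW(T) on { 'c' }; T → id d with FOLLOW(T) on { 'id' }

A FIRST/FOLLOW conflict occurs when a non-terminal N has a nullable alternative N → β (β ⇒* ε) and another alternative N → α with FIRST(α) ∩ FOLLOW(N) ≠ ∅: on such a lookahead the parser cannot decide between expanding α and letting N vanish via β.

Nullable non-terminals: T.

T: nullable alternative(s) T → ε; FOLLOW(T) = { $, 'c', 'id' }
  T → id P: FIRST \ {ε} = { 'id' } — overlaps FOLLOW(T) on { 'id' }: CONFLICT
  T → c T T: FIRST \ {ε} = { 'c' } — overlaps FOLLOW(T) on { 'c' }: CONFLICT
  T → id d: FIRST \ {ε} = { 'id' } — overlaps FOLLOW(T) on { 'id' }: CONFLICT
  T → ε: FIRST \ {ε} = { } — this is the only nullable alternative, skip

P, Y have no nullable alternative, so no FIRST/FOLLOW check is needed there.

So the grammar has 3 FIRST/FOLLOW conflicts (marked CONFLICT above).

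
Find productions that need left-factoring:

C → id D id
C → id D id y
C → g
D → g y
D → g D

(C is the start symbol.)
Left-factoring is needed when two productions for the same non-terminal
share a common prefix on the right-hand side.

Productions for C:
  C → id D id
  C → id D id y
  C → g
Productions for D:
  D → g y
  D → g D

Found common prefix 'id D id' in productions for C
Found common prefix 'g' in productions for D

Answer: Yes, C has productions with common prefix 'id D id'; D has productions with common prefix 'g'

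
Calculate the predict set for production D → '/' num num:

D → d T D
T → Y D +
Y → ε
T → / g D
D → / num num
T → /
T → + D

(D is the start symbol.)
{ '/' }

PREDICT(D → '/' num num) = (FIRST(RHS) \ {ε}) ∪ (FOLLOW(D) if ε ∈ FIRST(RHS), i.e. RHS ⇒* ε)
FIRST('/' num num) = { '/' }
ε ∉ FIRST('/' num num), so FOLLOW(D) is not added.
PREDICT(D → '/' num num) = { '/' }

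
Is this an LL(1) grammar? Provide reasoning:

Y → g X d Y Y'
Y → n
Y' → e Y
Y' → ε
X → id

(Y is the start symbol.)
No. Predict set conflict for Y': { 'e' }

Relevant sets:
  FOLLOW(Y') = { $, 'e' }

For Y:
  PREDICT(Y → g X d Y Y') = { 'g' }
  PREDICT(Y → n) = { 'n' }
For Y':
  PREDICT(Y' → e Y) = { 'e' }
  PREDICT(Y' → ε) = { $, 'e' }
X has a single production, so nothing to check there.

Conflict found: Predict set conflict for Y': { 'e' }
The grammar is NOT LL(1).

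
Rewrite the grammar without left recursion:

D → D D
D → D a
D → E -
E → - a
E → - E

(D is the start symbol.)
D is directly left-recursive. The standard transformation for
  A → A α₁ | ... | A α_m | β₁ | ... | β_n
is
  A  → β₁ A' | ... | β_n A'
  A' → α₁ A' | ... | α_m A' | ε

D → E - becomes D → E - D'
D → D D becomes D' → D D'
D → D a becomes D' → a D'
Add D' → ε

Productions for other non-terminals are unchanged:
  E → - a
  E → - E

Resulting grammar:
D → E - D'
D' → D D'
D' → a D'
D' → ε
E → - a
E → - E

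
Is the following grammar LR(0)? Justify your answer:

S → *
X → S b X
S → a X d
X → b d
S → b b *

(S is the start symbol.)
Yes, the grammar is LR(0)

A grammar is LR(0) if no state in the canonical LR(0) collection has:
  - both a shift item (dot before a terminal) and a complete item (shift-reduce conflict), or
  - two or more complete items (reduce-reduce conflict; the accept item [S' → S .] counts as a complete item here).

Augment with S' → S and build the canonical LR(0) collection (I0 = CLOSURE({[S' → . S]}), then GOTO on every symbol after a dot until no new states appear). It has 14 states:
  I0: { [S → . *], [S → . a X d], [S → . b b *], [S' → . S] }  — shift
  I1: { [S → * .] }  — reduce
  I2: { [S' → S .] }  — accept
  I3: { [S → . *], [S → . a X d], [S → . b b *], [S → a . X d], [X → . S b X], [X → . b d] }  — shift
  I4: { [S → b . b *] }  — shift
  I5: { [S → b b . *] }  — shift
  I6: { [S → b b * .] }  — reduce
  I7: { [X → S . b X] }  — shift
  I8: { [S → a X . d] }  — shift
  I9: { [S → b . b *], [X → b . d] }  — shift
  I10: { [X → b d .] }  — reduce
  I11: { [S → a X d .] }  — reduce
  I12: { [S → . *], [S → . a X d], [S → . b b *], [X → . S b X], [X → . b d], [X → S b . X] }  — shift
  I13: { [X → S b X .] }  — reduce

Every state is either a pure shift/goto state or contains exactly one complete item and nothing to shift — no conflicts. The grammar is LR(0).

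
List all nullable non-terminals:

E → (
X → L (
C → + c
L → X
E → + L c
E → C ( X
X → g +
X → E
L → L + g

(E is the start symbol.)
None

There are no ε-productions, so no non-terminal can derive ε.
No non-terminals are nullable.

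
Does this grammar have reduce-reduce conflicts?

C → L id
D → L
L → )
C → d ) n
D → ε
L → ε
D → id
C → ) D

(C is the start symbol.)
A reduce-reduce conflict occurs when an LR(0) state has two complete items [A → α .] and [B → β .] — both call for a reduction, and with no lookahead the parser cannot choose between them.

Augment with C' → C and build the canonical LR(0) collection (I0 = CLOSURE({[C' → . C]}), then GOTO on every symbol after a dot until no new states appear). It has 12 states:
  I0: { [C → . ) D], [C → . L id], [C → . d ) n], [C' → . C], [L → . )], [L → .] }  — shift, reduce
  I1: { [C → ) . D], [D → . L], [D → . id], [D → .], [L → ) .], [L → . )], [L → .] }  — shift, 3 reduces
  I2: { [C' → C .] }  — accept
  I3: { [C → L . id] }  — shift
  I4: { [C → d . ) n] }  — shift
  I5: { [C → d ) . n] }  — shift
  I6: { [C → d ) n .] }  — reduce
  I7: { [C → L id .] }  — reduce
  I8: { [L → ) .] }  — reduce
  I9: { [C → ) D .] }  — reduce
  I10: { [D → L .] }  — reduce
  I11: { [D → id .] }  — reduce

I1 contains complete items [D → .], [L → .], [L → ) .] — reduce-reduce conflict.

Answer: Yes — I1: [D → .] vs [L → .]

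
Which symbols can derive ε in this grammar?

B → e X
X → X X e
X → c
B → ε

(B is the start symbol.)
A non-terminal is nullable if it can derive ε (the empty string): either it has an ε-production, or it has a production whose right-hand side consists entirely of nullable non-terminals.

ε-productions: B → ε
So B is immediately nullable.
No further non-terminal can be added: every production for the remaining non-terminals contains a terminal or a non-nullable non-terminal.
Nullable = { 'B' }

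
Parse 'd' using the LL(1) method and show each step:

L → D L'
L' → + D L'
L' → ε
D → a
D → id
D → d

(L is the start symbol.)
LL(1) parsing maintains a stack (initially the start symbol over $) and the input. At each step: if the stack top is a terminal, match it against the current input token; if it is a non-terminal N, replace it with the RHS of M[N, lookahead] (the unique production whose predict set contains the lookahead).

Stack is shown with the top on the left.

Stack   Input  Action
---------------------
L $     d $    output L → D L'
D L' $  d $    output D → d
d L' $  d $    match 'd'
L' $    $      output L' → ε
$       $      accept

The string is accepted.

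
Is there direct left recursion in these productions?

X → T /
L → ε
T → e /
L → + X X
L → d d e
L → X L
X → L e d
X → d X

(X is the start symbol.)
Direct left recursion occurs when N → N α for some non-terminal N (the right-hand side begins with the left-hand side itself).

X → T /: starts with T
L → ε: starts with ε
T → e /: starts with e
L → + X X: starts with '+'
L → d d e: starts with d
L → X L: starts with X
X → L e d: starts with L
X → d X: starts with d

No direct left recursion found.

Answer: No direct left recursion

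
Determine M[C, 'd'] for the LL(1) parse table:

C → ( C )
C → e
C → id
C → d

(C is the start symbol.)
C → d

To find M[C, 'd'], we find productions for C where 'd' is in the predict set (PREDICT(N → α) = (FIRST(α) \ {ε}) ∪ (FOLLOW(N) if α ⇒* ε)).

C → ( C ): PREDICT = { '(' }
C → e: PREDICT = { 'e' }
C → id: PREDICT = { 'id' }
C → d: PREDICT = { 'd' }
  'd' is in predict set, so this production goes in M[C, 'd']

M[C, 'd'] = C → d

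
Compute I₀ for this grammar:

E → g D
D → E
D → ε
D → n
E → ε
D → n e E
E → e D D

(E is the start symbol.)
{ [E → . e D D], [E → . g D], [E → .], [E' → . E] }

First, augment the grammar with E' → E
I₀ = CLOSURE({ [E' → . E] }):
  [E' → . E] has the dot before E: add [E → . g D], [E → .], [E → . e D D]
No further items can be added.

I₀ = { [E → . e D D], [E → . g D], [E → .], [E' → . E] }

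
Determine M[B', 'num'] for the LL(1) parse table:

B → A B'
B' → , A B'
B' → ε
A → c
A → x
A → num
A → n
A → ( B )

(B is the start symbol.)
Empty (error entry)

To find M[B', 'num'], we find productions for B' where 'num' is in the predict set (PREDICT(N → α) = (FIRST(α) \ {ε}) ∪ (FOLLOW(N) if α ⇒* ε)).

Relevant sets:
  FOLLOW(B') = { $, ')' }

B' → , A B': PREDICT = { ',' }
B' → ε: PREDICT = { $, ')' }

M[B', 'num'] is empty (no production applies)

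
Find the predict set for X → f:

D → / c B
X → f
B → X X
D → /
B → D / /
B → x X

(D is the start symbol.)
PREDICT(X → f) = (FIRST(RHS) \ {ε}) ∪ (FOLLOW(X) if ε ∈ FIRST(RHS), i.e. RHS ⇒* ε)
FIRST(f) = { 'f' }
ε ∉ FIRST(f), so FOLLOW(X) is not added.
PREDICT(X → f) = { 'f' }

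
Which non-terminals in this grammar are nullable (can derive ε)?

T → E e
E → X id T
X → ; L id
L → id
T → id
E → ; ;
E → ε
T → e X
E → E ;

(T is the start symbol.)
A non-terminal is nullable if it can derive ε (the empty string): either it has an ε-production, or it has a production whose right-hand side consists entirely of nullable non-terminals.

ε-productions: E → ε
So E is immediately nullable.
No further non-terminal can be added: every production for the remaining non-terminals contains a terminal or a non-nullable non-terminal.
Nullable = { 'E' }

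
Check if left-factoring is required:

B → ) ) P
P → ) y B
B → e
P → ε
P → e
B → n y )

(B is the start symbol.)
No, left-factoring is not needed

Left-factoring is needed when two productions for the same non-terminal
share a common prefix on the right-hand side.

Productions for B:
  B → ) ) P
  B → e
  B → n y )
Productions for P:
  P → ) y B
  P → ε
  P → e

No common prefixes found.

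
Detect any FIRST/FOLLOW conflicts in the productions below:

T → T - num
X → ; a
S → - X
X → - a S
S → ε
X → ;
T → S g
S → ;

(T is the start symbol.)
No FIRST/FOLLOW conflicts.

A FIRST/FOLLOW conflict occurs when a non-terminal N has a nullable alternative N → β (β ⇒* ε) and another alternative N → α with FIRST(α) ∩ FOLLOW(N) ≠ ∅: on such a lookahead the parser cannot decide between expanding α and letting N vanish via β.

Nullable non-terminals: S.

S: nullable alternative(s) S → ε; FOLLOW(S) = { 'g' }
  S → - X: FIRST \ {ε} = { '-' } — disjoint from FOLLOW(S)
  S → ε: FIRST \ {ε} = { } — this is the only nullable alternative, skip
  S → ;: FIRST \ {ε} = { ';' } — disjoint from FOLLOW(S)

T, X have no nullable alternative, so no FIRST/FOLLOW check is needed there.

No FIRST/FOLLOW conflicts found.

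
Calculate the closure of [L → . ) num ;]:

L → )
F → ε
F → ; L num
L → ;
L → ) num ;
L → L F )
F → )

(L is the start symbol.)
{ [L → . ) num ;] }

Start with: [L → . ) num ;]
The dot precedes the terminal ')', so nothing is added.

CLOSURE = { [L → . ) num ;] }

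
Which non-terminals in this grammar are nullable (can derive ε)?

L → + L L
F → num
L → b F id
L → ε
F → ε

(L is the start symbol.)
{ 'F', 'L' }

ε-productions: L → ε, F → ε
So L, F are immediately nullable.
Every non-terminal is now nullable.
Nullable = { 'F', 'L' }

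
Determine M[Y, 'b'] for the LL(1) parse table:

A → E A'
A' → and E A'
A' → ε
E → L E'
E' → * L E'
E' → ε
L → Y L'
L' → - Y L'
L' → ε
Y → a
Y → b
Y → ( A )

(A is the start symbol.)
To find M[Y, 'b'], we find productions for Y where 'b' is in the predict set (PREDICT(N → α) = (FIRST(α) \ {ε}) ∪ (FOLLOW(N) if α ⇒* ε)).

Y → a: PREDICT = { 'a' }
Y → b: PREDICT = { 'b' }
  'b' is in predict set, so this production goes in M[Y, 'b']
Y → ( A ): PREDICT = { '(' }

M[Y, 'b'] = Y → b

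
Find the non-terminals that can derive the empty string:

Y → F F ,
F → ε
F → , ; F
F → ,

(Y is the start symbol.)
A non-terminal is nullable if it can derive ε (the empty string): either it has an ε-production, or it has a production whose right-hand side consists entirely of nullable non-terminals.

ε-productions: F → ε
So F is immediately nullable.
No further non-terminal can be added: every production for the remaining non-terminals contains a terminal or a non-nullable non-terminal.
Nullable = { 'F' }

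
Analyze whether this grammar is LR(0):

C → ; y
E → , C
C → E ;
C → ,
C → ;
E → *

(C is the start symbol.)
Augment with C' → C and build the canonical LR(0) collection (I0 = CLOSURE({[C' → . C]}), then GOTO on every symbol after a dot until no new states appear). It has 9 states:
  I0: { [C → . ,], [C → . ; y], [C → . ;], [C → . E ;], [C' → . C], [E → . *], [E → . , C] }  — shift
  I1: { [E → * .] }  — reduce
  I2: { [C → , .], [C → . ,], [C → . ; y], [C → . ;], [C → . E ;], [E → , . C], [E → . *], [E → . , C] }  — shift, reduce
  I3: { [C → ; . y], [C → ; .] }  — shift, reduce
  I4: { [C' → C .] }  — accept
  I5: { [C → E . ;] }  — shift
  I6: { [C → E ; .] }  — reduce
  I7: { [C → ; y .] }  — reduce
  I8: { [E → , C .] }  — reduce

Conflict in state I2:
  Shift-reduce conflict between [C → , .] and [C → . ,]
So the grammar is NOT LR(0).

Answer: No. Shift-reduce conflict between [C → , .] and [C → . ,]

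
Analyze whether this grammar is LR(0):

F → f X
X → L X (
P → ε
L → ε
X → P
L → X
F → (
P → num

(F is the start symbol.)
No. Shift-reduce conflict between [L → .] and [P → . num]

A grammar is LR(0) if no state in the canonical LR(0) collection has:
  - both a shift item (dot before a terminal) and a complete item (shift-reduce conflict), or
  - two or more complete items (reduce-reduce conflict; the accept item [F' → F .] counts as a complete item here).

Augment with F' → F and build the canonical LR(0) collection (I0 = CLOSURE({[F' → . F]}), then GOTO on every symbol after a dot until no new states appear). It has 10 states:
  I0: { [F → . (], [F → . f X], [F' → . F] }  — shift
  I1: { [F → ( .] }  — reduce
  I2: { [F' → F .] }  — accept
  I3: { [F → f . X], [L → . X], [L → .], [P → . num], [P → .], [X → . L X (], [X → . P] }  — shift, 2 reduces
  I4: { [L → . X], [L → .], [P → . num], [P → .], [X → . L X (], [X → . P], [X → L . X (] }  — shift, 2 reduces
  I5: { [X → P .] }  — reduce
  I6: { [F → f X .], [L → X .] }  — 2 reduces
  I7: { [P → num .] }  — reduce
  I8: { [L → X .], [X → L X . (] }  — shift, reduce
  I9: { [X → L X ( .] }  — reduce

Conflict in state I3:
  Shift-reduce conflict between [L → .] and [P → . num]
So the grammar is NOT LR(0).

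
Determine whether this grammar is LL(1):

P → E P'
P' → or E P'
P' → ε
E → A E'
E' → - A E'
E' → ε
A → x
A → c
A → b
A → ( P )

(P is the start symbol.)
Yes, the grammar is LL(1).

A grammar is LL(1) if for each non-terminal N with multiple productions, the predict sets of those productions are pairwise disjoint, where PREDICT(N → α) = (FIRST(α) \ {ε}) ∪ (FOLLOW(N) if α ⇒* ε).

Relevant sets:
  FOLLOW(P') = { $, ')' }
  FOLLOW(E') = { $, ')', 'or' }

For P':
  PREDICT(P' → or E P') = { 'or' }
  PREDICT(P' → ε) = { $, ')' }
For E':
  PREDICT(E' → '-' A E') = { '-' }
  PREDICT(E' → ε) = { $, ')', 'or' }
For A:
  PREDICT(A → x) = { 'x' }
  PREDICT(A → c) = { 'c' }
  PREDICT(A → b) = { 'b' }
  PREDICT(A → '(' P ')') = { '(' }
P, E have a single production, so nothing to check there.

All predict sets are disjoint. The grammar IS LL(1).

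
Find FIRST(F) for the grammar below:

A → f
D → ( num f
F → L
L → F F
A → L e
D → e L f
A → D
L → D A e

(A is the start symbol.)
FIRST sets of the other non-terminals involved (by the same procedure, iterated to a fixed point):
  FIRST(L) = { '(', 'e' }

From F → L:
  - L is a non-terminal: add FIRST(L) \ {ε} = { '(', 'e' }
    L is not nullable, so stop

Collecting: FIRST(F) = { '(', 'e' }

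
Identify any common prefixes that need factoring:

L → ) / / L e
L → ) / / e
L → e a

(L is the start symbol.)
Yes, L has productions with common prefix ') / /'

Left-factoring is needed when two productions for the same non-terminal
share a common prefix on the right-hand side.

Productions for L:
  L → ) / / L e
  L → ) / / e
  L → e a

Found common prefix ') / /' in productions for L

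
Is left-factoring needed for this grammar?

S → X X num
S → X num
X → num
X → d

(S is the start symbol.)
Yes, S has productions with common prefix 'X'

Left-factoring is needed when two productions for the same non-terminal
share a common prefix on the right-hand side.

Productions for S:
  S → X X num
  S → X num
Productions for X:
  X → num
  X → d

Found common prefix 'X' in productions for S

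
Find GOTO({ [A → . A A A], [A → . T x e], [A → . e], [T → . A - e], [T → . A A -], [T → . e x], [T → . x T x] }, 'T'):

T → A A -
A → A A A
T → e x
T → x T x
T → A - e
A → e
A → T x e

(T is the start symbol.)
{ [A → T . x e] }

GOTO(I, 'T') = CLOSURE({ [A → αX.β] : [A → α.Xβ] ∈ I, X = 'T' })

Items with dot before 'T', with the dot advanced:
  [A → . T x e] → [A → T . x e]
Closure adds nothing (no advanced item has the dot before a non-terminal).

GOTO = { [A → T . x e] }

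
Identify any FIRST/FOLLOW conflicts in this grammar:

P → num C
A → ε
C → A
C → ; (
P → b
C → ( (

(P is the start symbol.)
Nullable non-terminals: A, C.
FIRST sets used below: FIRST(A) = { ε }
A has a nullable alternative but only one production, so nothing to check.

C: nullable alternative(s) C → A; FOLLOW(C) = { $ }
  C → A: FIRST \ {ε} = { } — this is the only nullable alternative, skip
  C → ; (: FIRST \ {ε} = { ';' } — disjoint from FOLLOW(C)
  C → ( (: FIRST \ {ε} = { '(' } — disjoint from FOLLOW(C)

P has no nullable alternative, so no FIRST/FOLLOW check is needed there.

No FIRST/FOLLOW conflicts found.

Answer: No FIRST/FOLLOW conflicts.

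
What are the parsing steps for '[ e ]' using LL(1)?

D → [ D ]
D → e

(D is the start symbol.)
LL(1) parsing maintains a stack (initially the start symbol over $) and the input. At each step: if the stack top is a terminal, match it against the current input token; if it is a non-terminal N, replace it with the RHS of M[N, lookahead] (the unique production whose predict set contains the lookahead).

Stack is shown with the top on the left.

Stack    Input    Action
------------------------
D $      [ e ] $  output D → [ D ]
[ D ] $  [ e ] $  match '['
D ] $    e ] $    output D → e
e ] $    e ] $    match 'e'
] $      ] $      match ']'
$        $        accept

The string is accepted.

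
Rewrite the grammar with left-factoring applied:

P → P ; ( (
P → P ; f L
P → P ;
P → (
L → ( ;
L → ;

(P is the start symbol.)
P → P ; P'
P' → ( (
P' → f L
P' → ε
P → (
L → ( ;
L → ;

Left-factoring transforms A → αβ₁ | αβ₂ into A → αA' and A' → β₁ | β₂
(α is the longest common prefix among the alternatives). Repeat until
no nonterminal has two alternatives with a common prefix.

Round 1: P has alternatives sharing prefix 'P ;'. Introduce P': P → P ; P'
  Add: P' → ( (
  Add: P' → f L
  Add: P' → ε

No remaining common prefixes — done.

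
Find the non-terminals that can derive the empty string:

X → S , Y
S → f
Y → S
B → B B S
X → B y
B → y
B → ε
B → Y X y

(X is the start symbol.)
{ 'B' }

ε-productions: B → ε
So B is immediately nullable.
No further non-terminal can be added: every production for the remaining non-terminals contains a terminal or a non-nullable non-terminal.
Nullable = { 'B' }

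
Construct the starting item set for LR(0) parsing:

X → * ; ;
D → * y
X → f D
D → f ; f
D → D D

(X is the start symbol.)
First, augment the grammar with X' → X
I₀ = CLOSURE({ [X' → . X] }):
  [X' → . X] has the dot before X: add [X → . * ; ;], [X → . f D]
No further items can be added.

I₀ = { [X → . * ; ;], [X → . f D], [X' → . X] }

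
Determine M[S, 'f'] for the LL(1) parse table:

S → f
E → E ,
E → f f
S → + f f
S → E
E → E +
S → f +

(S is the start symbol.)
To find M[S, 'f'], we find productions for S where 'f' is in the predict set (PREDICT(N → α) = (FIRST(α) \ {ε}) ∪ (FOLLOW(N) if α ⇒* ε)).

Relevant sets:
  FIRST(E) = { 'f' }

S → f: PREDICT = { 'f' }
  'f' is in predict set, so this production goes in M[S, 'f']
S → + f f: PREDICT = { '+' }
S → E: PREDICT = { 'f' }
  'f' is in predict set, so this production goes in M[S, 'f']
S → f +: PREDICT = { 'f' }
  'f' is in predict set, so this production goes in M[S, 'f']

M[S, 'f'] = S → f, S → E, S → f +  (a multiply-defined cell — the grammar is not LL(1))

Answer: S → f, S → E, S → f +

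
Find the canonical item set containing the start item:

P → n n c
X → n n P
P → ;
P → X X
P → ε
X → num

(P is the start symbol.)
First, augment the grammar with P' → P
I₀ = CLOSURE({ [P' → . P] }):
  [P' → . P] has the dot before P: add [P → . n n c], [P → . ;], [P → . X X], [P → .]
  [P → . X X] has the dot before X: add [X → . n n P], [X → . num]
No further items can be added.

I₀ = { [P → . ;], [P → . X X], [P → . n n c], [P → .], [P' → . P], [X → . n n P], [X → . num] }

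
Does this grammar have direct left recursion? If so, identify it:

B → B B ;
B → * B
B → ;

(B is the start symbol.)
Yes, B is left-recursive

Direct left recursion occurs when N → N α for some non-terminal N (the right-hand side begins with the left-hand side itself).

B → B B ;: LEFT RECURSIVE (starts with B)
B → * B: starts with '*'
B → ;: starts with ';'

The grammar has direct left recursion on: B.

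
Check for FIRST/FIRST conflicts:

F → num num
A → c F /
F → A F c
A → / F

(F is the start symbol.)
No FIRST/FIRST conflicts.

A FIRST/FIRST conflict occurs when two productions N → α and N → β for the same non-terminal have FIRST(α) ∩ FIRST(β) ≠ ∅ (with ε ∈ FIRST of a nullable right-hand side, so two nullable alternatives also conflict).

FIRST sets of the non-terminals at (or reachable through a nullable prefix from) the front of some alternative:
  FIRST(A) = { '/', 'c' }

Productions for F:
  F → num num: FIRST = { 'num' }
  F → A F c: FIRST = { '/', 'c' }
Productions for A:
  A → c F /: FIRST = { 'c' }
  A → / F: FIRST = { '/' }

All alternatives of each non-terminal have pairwise disjoint FIRST sets.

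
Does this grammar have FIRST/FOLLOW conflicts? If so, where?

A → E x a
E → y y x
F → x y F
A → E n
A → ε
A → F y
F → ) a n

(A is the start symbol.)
No FIRST/FOLLOW conflicts.

Nullable non-terminals: A.
FIRST sets used below: FIRST(E) = { 'y' }, FIRST(F) = { ')', 'x' }

A: nullable alternative(s) A → ε; FOLLOW(A) = { $ }
  A → E x a: FIRST \ {ε} = { 'y' } — disjoint from FOLLOW(A)
  A → E n: FIRST \ {ε} = { 'y' } — disjoint from FOLLOW(A)
  A → ε: FIRST \ {ε} = { } — this is the only nullable alternative, skip
  A → F y: FIRST \ {ε} = { ')', 'x' } — disjoint from FOLLOW(A)

E, F have no nullable alternative, so no FIRST/FOLLOW check is needed there.

No FIRST/FOLLOW conflicts found.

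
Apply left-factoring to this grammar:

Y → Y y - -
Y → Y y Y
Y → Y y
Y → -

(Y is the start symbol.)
Left-factoring transforms A → αβ₁ | αβ₂ into A → αA' and A' → β₁ | β₂
(α is the longest common prefix among the alternatives). Repeat until
no nonterminal has two alternatives with a common prefix.

Round 1: Y has alternatives sharing prefix 'Y y'. Introduce Y': Y → Y y Y'
  Add: Y' → - -
  Add: Y' → Y
  Add: Y' → ε

No remaining common prefixes — done.

Resulting grammar:
Y → Y y Y'
Y' → - -
Y' → Y
Y' → ε
Y → -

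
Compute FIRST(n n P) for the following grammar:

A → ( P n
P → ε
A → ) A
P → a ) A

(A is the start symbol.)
{ 'n' }

To compute FIRST(n n P), process the symbols left to right:
Symbol n is a terminal. Add 'n' and stop.
FIRST(n n P) = { 'n' }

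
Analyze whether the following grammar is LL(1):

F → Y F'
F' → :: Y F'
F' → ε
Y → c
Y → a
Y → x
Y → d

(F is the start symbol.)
Yes, the grammar is LL(1).

A grammar is LL(1) if for each non-terminal N with multiple productions, the predict sets of those productions are pairwise disjoint, where PREDICT(N → α) = (FIRST(α) \ {ε}) ∪ (FOLLOW(N) if α ⇒* ε).

Relevant sets:
  FOLLOW(F') = { $ }

For F':
  PREDICT(F' → :: Y F') = { '::' }
  PREDICT(F' → ε) = { $ }
For Y:
  PREDICT(Y → c) = { 'c' }
  PREDICT(Y → a) = { 'a' }
  PREDICT(Y → x) = { 'x' }
  PREDICT(Y → d) = { 'd' }
F has a single production, so nothing to check there.

All predict sets are disjoint. The grammar IS LL(1).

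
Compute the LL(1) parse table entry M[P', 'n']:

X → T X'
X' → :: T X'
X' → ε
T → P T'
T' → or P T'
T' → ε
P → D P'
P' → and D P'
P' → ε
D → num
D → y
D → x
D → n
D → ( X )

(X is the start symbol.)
Empty (error entry)

To find M[P', 'n'], we find productions for P' where 'n' is in the predict set (PREDICT(N → α) = (FIRST(α) \ {ε}) ∪ (FOLLOW(N) if α ⇒* ε)).

Relevant sets:
  FOLLOW(P') = { $, ')', '::', 'or' }

P' → and D P': PREDICT = { 'and' }
P' → ε: PREDICT = { $, ')', '::', 'or' }

M[P', 'n'] is empty (no production applies)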